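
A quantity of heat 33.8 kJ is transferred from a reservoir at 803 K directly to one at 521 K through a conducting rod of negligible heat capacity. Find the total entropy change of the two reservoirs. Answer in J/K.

ΔS_hot = −Q/T_H = −33800/803 = -42.09 J/K and ΔS_cold = +Q/T_C = 33800/521 = 64.88 J/K.
ΔS_total = -42.09 + 64.88 = 22.8 J/K, positive as the second law requires.

ΔS_total = 22.8 J/K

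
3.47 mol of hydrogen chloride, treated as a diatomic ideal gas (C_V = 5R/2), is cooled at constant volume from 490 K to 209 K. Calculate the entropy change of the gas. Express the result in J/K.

ΔS = -61.5 J/K

At constant volume, ΔS = nC_V ln(T₂/T₁) with C_V = 5R/2 = 20.79 J mol⁻¹ K⁻¹.
ΔS = 3.47 × 20.79 × ln(209/490) = -61.5 J/K.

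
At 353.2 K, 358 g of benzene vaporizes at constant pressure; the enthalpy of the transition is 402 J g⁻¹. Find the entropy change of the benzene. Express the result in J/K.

Heat absorbed by the substance: Q = mL = 358 × 402 = 143916 J.
At constant T, ΔS = Q_rev/T = 143916 / 353.2 = 407 J/K.

ΔS = 407 J/K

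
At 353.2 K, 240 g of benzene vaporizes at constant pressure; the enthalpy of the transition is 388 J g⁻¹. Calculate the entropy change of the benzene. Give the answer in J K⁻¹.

ΔS = 264 J/K

Heat absorbed by the substance: Q = mL = 240 × 388 = 93120 J.
At constant T, ΔS = Q_rev/T = 93120 / 353.2 = 264 J/K.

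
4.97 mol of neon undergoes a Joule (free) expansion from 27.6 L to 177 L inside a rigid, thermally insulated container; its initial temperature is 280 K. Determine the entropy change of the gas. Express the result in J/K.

ΔS_gas = 76.8 J/K

For an ideal gas in free expansion Q = 0 and W = 0, so T is unchanged.
Entropy is a state function; using a reversible isothermal path, ΔS_gas = nR ln(V₂/V₁) = 4.97 × 8.314 × ln(177/27.6) = 76.8 J/K.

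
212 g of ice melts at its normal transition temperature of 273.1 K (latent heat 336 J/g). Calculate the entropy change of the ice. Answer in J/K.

Heat absorbed by the substance: Q = mL = 212 × 336 = 71232 J.
At constant T, ΔS = Q_rev/T = 71232 / 273.1 = 261 J/K.

ΔS = 261 J/K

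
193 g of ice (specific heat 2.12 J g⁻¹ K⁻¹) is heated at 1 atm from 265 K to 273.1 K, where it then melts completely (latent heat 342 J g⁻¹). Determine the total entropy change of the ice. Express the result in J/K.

Warming step: ΔS₁ = m c ln(T_tr/T_i) = 193 × 2.12 × ln(273.1/265) = 12.32 J/K.
Phase change: ΔS₂ = +mL/T_tr = 193 × 342 / 273.1 = 241.7 J/K.
ΔS_total = (12.32) + (241.7) = 254 J/K.

ΔS = 254 J/K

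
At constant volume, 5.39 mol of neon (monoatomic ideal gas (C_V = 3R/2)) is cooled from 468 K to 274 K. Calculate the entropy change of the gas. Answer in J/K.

ΔS = -36 J/K

At constant volume, ΔS = nC_V ln(T₂/T₁) with C_V = 3R/2 = 12.47 J mol⁻¹ K⁻¹.
ΔS = 5.39 × 12.47 × ln(274/468) = -36 J/K.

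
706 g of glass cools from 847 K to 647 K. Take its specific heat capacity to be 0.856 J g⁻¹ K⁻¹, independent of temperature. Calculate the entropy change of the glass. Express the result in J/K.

ΔS = -163 J/K

ΔS = ∫dQ_rev/T = m c ln(T₂/T₁) = 706 × 0.856 × ln(647/847) = -163 J/K.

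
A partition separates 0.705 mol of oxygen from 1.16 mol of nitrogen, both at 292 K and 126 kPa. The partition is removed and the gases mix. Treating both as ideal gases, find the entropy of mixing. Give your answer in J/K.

ΔS_mix = 10.3 J/K

Mole fractions: x_A = 0.705/1.86 = 0.378, x_B = 0.622.
ΔS_mix = −R(n_A ln x_A + n_B ln x_B) = −8.314 × (0.705 ln 0.378 + 1.16 ln 0.622) = 10.3 J/K.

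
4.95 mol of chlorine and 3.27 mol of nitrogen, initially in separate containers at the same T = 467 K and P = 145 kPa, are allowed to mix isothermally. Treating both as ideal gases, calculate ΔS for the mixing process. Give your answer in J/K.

Mole fractions: x_A = 4.95/8.22 = 0.602, x_B = 0.398.
ΔS_mix = −R(n_A ln x_A + n_B ln x_B) = −8.314 × (4.95 ln 0.602 + 3.27 ln 0.398) = 45.9 J/K.

ΔS_mix = 45.9 J/K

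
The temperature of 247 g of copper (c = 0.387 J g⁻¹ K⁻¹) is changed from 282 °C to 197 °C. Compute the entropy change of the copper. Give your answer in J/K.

ΔS = -15.9 J/K

In kelvin: T₁ = 555.15 K, T₂ = 470.15 K. ΔS = ∫dQ_rev/T = m c ln(T₂/T₁) = 247 × 0.387 × ln(470.15/555.15) = -15.9 J/K.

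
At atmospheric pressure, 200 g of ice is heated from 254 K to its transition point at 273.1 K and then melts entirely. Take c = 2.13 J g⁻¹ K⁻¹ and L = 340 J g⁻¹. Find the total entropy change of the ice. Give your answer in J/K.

Warming step: ΔS₁ = m c ln(T_tr/T_i) = 200 × 2.13 × ln(273.1/254) = 30.89 J/K.
Phase change: ΔS₂ = +mL/T_tr = 200 × 340 / 273.1 = 249 J/K.
ΔS_total = (30.89) + (249) = 280 J/K.

ΔS = 280 J/K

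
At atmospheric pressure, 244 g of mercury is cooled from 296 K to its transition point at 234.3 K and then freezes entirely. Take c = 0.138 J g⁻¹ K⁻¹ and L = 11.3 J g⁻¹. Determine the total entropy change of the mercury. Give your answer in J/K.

Cooling step: ΔS₁ = m c ln(T_tr/T_i) = 244 × 0.138 × ln(234.3/296) = -7.871 J/K.
Phase change: ΔS₂ = −mL/T_tr = −244 × 11.3 / 234.3 = -11.77 J/K.
ΔS_total = (-7.871) + (-11.77) = -19.6 J/K.

ΔS = -19.6 J/K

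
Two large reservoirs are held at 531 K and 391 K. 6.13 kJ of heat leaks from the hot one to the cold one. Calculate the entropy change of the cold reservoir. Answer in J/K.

The cold reservoir gains heat Q, so ΔS_cold = +Q/T_C = 6130/391 = 15.7 J/K.

ΔS_cold = 15.7 J/K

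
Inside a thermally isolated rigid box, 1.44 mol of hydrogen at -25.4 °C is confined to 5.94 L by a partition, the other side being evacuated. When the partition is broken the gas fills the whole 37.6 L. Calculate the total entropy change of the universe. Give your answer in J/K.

For an ideal gas in free expansion Q = 0 and W = 0, so T is unchanged.
Entropy is a state function; using a reversible isothermal path, ΔS_gas = nR ln(V₂/V₁) = 1.44 × 8.314 × ln(37.6/5.94) = 22.1 J/K.
The insulated surroundings exchange no heat, so ΔS_surr = 0 and ΔS_universe = ΔS_gas.

ΔS_universe = 22.1 J/K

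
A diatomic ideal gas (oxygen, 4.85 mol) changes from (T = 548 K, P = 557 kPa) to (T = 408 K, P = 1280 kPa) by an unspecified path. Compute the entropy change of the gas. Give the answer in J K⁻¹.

ΔS = nC_p ln(T₂/T₁) − nR ln(P₂/P₁), with C_p = 7R/2 = 29.1 J mol⁻¹ K⁻¹ for a diatomic ideal gas.
ΔS = 4.85 × [29.1 × ln(408/548) − 8.314 × ln(1280/557)] = -75.2 J/K.

ΔS = -75.2 J/K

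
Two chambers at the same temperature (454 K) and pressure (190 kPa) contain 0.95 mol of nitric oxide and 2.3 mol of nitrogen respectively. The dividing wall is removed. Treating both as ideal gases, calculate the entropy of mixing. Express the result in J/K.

Mole fractions: x_A = 0.95/3.25 = 0.292, x_B = 0.708.
ΔS_mix = −R(n_A ln x_A + n_B ln x_B) = −8.314 × (0.95 ln 0.292 + 2.3 ln 0.708) = 16.3 J/K.

ΔS_mix = 16.3 J/K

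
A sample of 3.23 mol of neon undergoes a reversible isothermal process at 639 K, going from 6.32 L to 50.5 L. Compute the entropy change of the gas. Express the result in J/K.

For an isothermal ideal gas ΔS_gas = nR ln(V₂/V₁) = 3.23 × 8.314 × ln(50.5/6.32) = 55.8 J/K.

ΔS_gas = 55.8 J/K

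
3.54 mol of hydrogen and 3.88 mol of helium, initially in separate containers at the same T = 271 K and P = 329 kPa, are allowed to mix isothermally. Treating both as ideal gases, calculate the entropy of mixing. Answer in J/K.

Mole fractions: x_A = 3.54/7.42 = 0.477, x_B = 0.523.
ΔS_mix = −R(n_A ln x_A + n_B ln x_B) = −8.314 × (3.54 ln 0.477 + 3.88 ln 0.523) = 42.7 J/K.

ΔS_mix = 42.7 J/K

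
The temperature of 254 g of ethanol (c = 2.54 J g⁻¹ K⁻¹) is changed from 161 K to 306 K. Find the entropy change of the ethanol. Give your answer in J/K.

ΔS = ∫dQ_rev/T = m c ln(T₂/T₁) = 254 × 2.54 × ln(306/161) = 414 J/K.

ΔS = 414 J/K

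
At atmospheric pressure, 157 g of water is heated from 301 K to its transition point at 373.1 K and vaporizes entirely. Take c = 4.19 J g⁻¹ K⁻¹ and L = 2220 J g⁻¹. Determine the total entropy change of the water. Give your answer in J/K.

Warming step: ΔS₁ = m c ln(T_tr/T_i) = 157 × 4.19 × ln(373.1/301) = 141.3 J/K.
Phase change: ΔS₂ = +mL/T_tr = 157 × 2220 / 373.1 = 934.2 J/K.
ΔS_total = (141.3) + (934.2) = 1080 J/K.

ΔS = 1080 J/K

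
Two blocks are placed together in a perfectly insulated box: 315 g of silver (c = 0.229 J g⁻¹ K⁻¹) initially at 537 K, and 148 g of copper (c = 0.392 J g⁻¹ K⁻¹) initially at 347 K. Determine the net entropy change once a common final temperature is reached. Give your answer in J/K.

Energy balance: T_f = (m₁c₁T₁ + m₂c₂T₂)/(m₁c₁ + m₂c₂) = 452.31 K.
ΔS₁ = m₁c₁ ln(T_f/T₁) = 72.135 × ln(452.31/537) = -12.381 J/K.
ΔS₂ = m₂c₂ ln(T_f/T₂) = 58.016 × ln(452.31/347) = 15.376 J/K.
ΔS_total = -12.381 + 15.376 = 2.99 J/K.

ΔS_total = 2.99 J/K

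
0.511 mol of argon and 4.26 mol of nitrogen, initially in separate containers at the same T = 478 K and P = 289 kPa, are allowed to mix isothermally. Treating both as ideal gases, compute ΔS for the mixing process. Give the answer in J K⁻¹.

ΔS_mix = 13.5 J/K

Mole fractions: x_A = 0.511/4.77 = 0.107, x_B = 0.893.
ΔS_mix = −R(n_A ln x_A + n_B ln x_B) = −8.314 × (0.511 ln 0.107 + 4.26 ln 0.893) = 13.5 J/K.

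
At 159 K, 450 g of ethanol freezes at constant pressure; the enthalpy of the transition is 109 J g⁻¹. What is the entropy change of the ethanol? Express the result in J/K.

Heat released by the substance: Q = −mL = −450 × 109 = −49050 J.
At constant T, ΔS = Q_rev/T = −49050 / 159 = -308 J/K.

ΔS = -308 J/K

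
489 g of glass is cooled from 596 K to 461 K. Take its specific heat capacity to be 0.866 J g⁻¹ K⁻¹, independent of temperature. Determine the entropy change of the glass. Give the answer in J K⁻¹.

ΔS = ∫dQ_rev/T = m c ln(T₂/T₁) = 489 × 0.866 × ln(461/596) = -109 J/K.

ΔS = -109 J/K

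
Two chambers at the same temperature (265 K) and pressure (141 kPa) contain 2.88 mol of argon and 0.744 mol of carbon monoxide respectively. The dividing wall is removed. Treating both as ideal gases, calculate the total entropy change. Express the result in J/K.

Mole fractions: x_A = 2.88/3.62 = 0.795, x_B = 0.205.
ΔS_mix = −R(n_A ln x_A + n_B ln x_B) = −8.314 × (2.88 ln 0.795 + 0.744 ln 0.205) = 15.3 J/K.

ΔS_mix = 15.3 J/K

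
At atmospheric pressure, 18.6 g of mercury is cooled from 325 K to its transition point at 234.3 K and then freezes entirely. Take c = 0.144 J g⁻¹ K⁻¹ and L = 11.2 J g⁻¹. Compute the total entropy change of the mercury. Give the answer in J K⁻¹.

Cooling step: ΔS₁ = m c ln(T_tr/T_i) = 18.6 × 0.144 × ln(234.3/325) = -0.8764 J/K.
Phase change: ΔS₂ = −mL/T_tr = −18.6 × 11.2 / 234.3 = -0.8891 J/K.
ΔS_total = (-0.8764) + (-0.8891) = -1.77 J/K.

ΔS = -1.77 J/K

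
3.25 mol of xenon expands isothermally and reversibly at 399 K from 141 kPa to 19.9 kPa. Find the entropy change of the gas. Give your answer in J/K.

ΔS_gas = 52.9 J/K

For an isothermal ideal gas ΔS_gas = nR ln(P₁/P₂) = 3.25 × 8.314 × ln(141/19.9) = 52.9 J/K.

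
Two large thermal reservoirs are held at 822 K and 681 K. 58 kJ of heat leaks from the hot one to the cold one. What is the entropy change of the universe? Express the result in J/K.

ΔS_total = 14.6 J/K

ΔS_hot = −Q/T_H = −58000/822 = -70.56 J/K and ΔS_cold = +Q/T_C = 58000/681 = 85.17 J/K.
ΔS_total = -70.56 + 85.17 = 14.6 J/K, positive as the second law requires.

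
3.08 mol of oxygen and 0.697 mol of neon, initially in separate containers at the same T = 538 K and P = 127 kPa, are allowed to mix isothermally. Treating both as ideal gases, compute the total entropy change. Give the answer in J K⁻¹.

Mole fractions: x_A = 3.08/3.78 = 0.815, x_B = 0.185.
ΔS_mix = −R(n_A ln x_A + n_B ln x_B) = −8.314 × (3.08 ln 0.815 + 0.697 ln 0.185) = 15 J/K.

ΔS_mix = 15 J/K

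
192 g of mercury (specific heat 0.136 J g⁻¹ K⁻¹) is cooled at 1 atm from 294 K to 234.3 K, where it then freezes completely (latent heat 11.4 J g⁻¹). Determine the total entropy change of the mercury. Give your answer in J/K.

Cooling step: ΔS₁ = m c ln(T_tr/T_i) = 192 × 0.136 × ln(234.3/294) = -5.927 J/K.
Phase change: ΔS₂ = −mL/T_tr = −192 × 11.4 / 234.3 = -9.342 J/K.
ΔS_total = (-5.927) + (-9.342) = -15.3 J/K.

ΔS = -15.3 J/K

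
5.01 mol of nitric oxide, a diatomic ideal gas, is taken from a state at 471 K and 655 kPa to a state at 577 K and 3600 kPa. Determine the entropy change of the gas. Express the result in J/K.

ΔS = -41.4 J/K

ΔS = nC_p ln(T₂/T₁) − nR ln(P₂/P₁), with C_p = 7R/2 = 29.1 J mol⁻¹ K⁻¹ for a diatomic ideal gas.
ΔS = 5.01 × [29.1 × ln(577/471) − 8.314 × ln(3600/655)] = -41.4 J/K.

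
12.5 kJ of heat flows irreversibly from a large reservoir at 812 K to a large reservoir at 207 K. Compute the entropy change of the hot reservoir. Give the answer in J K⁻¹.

ΔS_hot = -15.4 J/K

The hot reservoir loses heat Q, so ΔS_hot = −Q/T_H = −12500/812 = -15.4 J/K.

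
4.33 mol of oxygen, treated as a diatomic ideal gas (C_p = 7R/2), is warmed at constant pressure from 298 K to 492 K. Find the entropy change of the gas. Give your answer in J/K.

ΔS = 63.2 J/K

At constant pressure, ΔS = nC_p ln(T₂/T₁) with C_p = 7R/2 = 29.1 J mol⁻¹ K⁻¹.
ΔS = 4.33 × 29.1 × ln(492/298) = 63.2 J/K.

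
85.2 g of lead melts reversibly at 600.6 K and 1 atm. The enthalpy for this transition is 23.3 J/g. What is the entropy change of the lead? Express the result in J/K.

Heat absorbed by the substance: Q = mL = 85.2 × 23.3 = 1985.16 J.
At constant T, ΔS = Q_rev/T = 1985.16 / 600.6 = 3.31 J/K.

ΔS = 3.31 J/K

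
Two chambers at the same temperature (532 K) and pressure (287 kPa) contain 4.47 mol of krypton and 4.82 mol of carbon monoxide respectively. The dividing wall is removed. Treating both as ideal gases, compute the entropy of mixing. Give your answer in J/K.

Mole fractions: x_A = 4.47/9.29 = 0.481, x_B = 0.519.
ΔS_mix = −R(n_A ln x_A + n_B ln x_B) = −8.314 × (4.47 ln 0.481 + 4.82 ln 0.519) = 53.5 J/K.

ΔS_mix = 53.5 J/K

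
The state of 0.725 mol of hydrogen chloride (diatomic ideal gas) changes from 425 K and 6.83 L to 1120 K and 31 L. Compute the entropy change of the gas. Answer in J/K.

ΔS = 23.7 J/K

Entropy is a state function: ΔS = nC_V ln(T₂/T₁) + nR ln(V₂/V₁), with C_V = 5R/2 = 20.79 J mol⁻¹ K⁻¹ for a diatomic ideal gas.
ΔS = 0.725 × [20.79 × ln(1120/425) + 8.314 × ln(31/6.83)] = 23.7 J/K.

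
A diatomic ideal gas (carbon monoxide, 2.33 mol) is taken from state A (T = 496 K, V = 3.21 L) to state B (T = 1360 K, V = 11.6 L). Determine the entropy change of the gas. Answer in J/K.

ΔS = 73.7 J/K

Entropy is a state function: ΔS = nC_V ln(T₂/T₁) + nR ln(V₂/V₁), with C_V = 5R/2 = 20.79 J mol⁻¹ K⁻¹ for a diatomic ideal gas.
ΔS = 2.33 × [20.79 × ln(1360/496) + 8.314 × ln(11.6/3.21)] = 73.7 J/K.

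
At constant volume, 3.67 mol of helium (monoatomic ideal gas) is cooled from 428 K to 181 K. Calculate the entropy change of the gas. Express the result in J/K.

ΔS = -39.4 J/K

At constant volume, ΔS = nC_V ln(T₂/T₁) with C_V = 3R/2 = 12.47 J mol⁻¹ K⁻¹.
ΔS = 3.67 × 12.47 × ln(181/428) = -39.4 J/K.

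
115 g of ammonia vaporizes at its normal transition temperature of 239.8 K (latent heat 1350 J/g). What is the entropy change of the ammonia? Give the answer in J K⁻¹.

ΔS = 647 J/K

Heat absorbed by the substance: Q = mL = 115 × 1350 = 155250 J.
At constant T, ΔS = Q_rev/T = 155250 / 239.8 = 647 J/K.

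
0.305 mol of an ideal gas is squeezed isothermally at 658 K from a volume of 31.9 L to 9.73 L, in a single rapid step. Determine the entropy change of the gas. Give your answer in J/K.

Entropy is a state function, so ΔS_gas depends only on the end states.
For an isothermal ideal gas ΔS_gas = nR ln(V₂/V₁) = 0.305 × 8.314 × ln(9.73/31.9) = -3.01 J/K.

ΔS_gas = -3.01 J/K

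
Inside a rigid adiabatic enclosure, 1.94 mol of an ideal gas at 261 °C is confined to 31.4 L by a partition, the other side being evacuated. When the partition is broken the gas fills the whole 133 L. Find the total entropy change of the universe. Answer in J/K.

ΔS_universe = 23.3 J/K

No heat is exchanged and no work is done, so the ideal-gas temperature stays constant.
Entropy is a state function; using a reversible isothermal path, ΔS_gas = nR ln(V₂/V₁) = 1.94 × 8.314 × ln(133/31.4) = 23.3 J/K.
The insulated surroundings exchange no heat, so ΔS_surr = 0 and ΔS_universe = ΔS_gas.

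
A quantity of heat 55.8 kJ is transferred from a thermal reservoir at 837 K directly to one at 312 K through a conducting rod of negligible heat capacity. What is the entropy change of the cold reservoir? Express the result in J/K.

ΔS_cold = 179 J/K

The cold reservoir gains heat Q, so ΔS_cold = +Q/T_C = 55800/312 = 179 J/K.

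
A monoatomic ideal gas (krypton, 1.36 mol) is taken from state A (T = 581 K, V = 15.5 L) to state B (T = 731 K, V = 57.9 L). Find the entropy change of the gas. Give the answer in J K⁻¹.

ΔS = 18.8 J/K

Entropy is a state function: ΔS = nC_V ln(T₂/T₁) + nR ln(V₂/V₁), with C_V = 3R/2 = 12.47 J mol⁻¹ K⁻¹ for a monoatomic ideal gas.
ΔS = 1.36 × [12.47 × ln(731/581) + 8.314 × ln(57.9/15.5)] = 18.8 J/K.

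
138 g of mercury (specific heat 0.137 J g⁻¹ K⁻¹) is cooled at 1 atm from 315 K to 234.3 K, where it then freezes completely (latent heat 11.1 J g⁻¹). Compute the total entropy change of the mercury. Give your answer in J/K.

Cooling step: ΔS₁ = m c ln(T_tr/T_i) = 138 × 0.137 × ln(234.3/315) = -5.596 J/K.
Phase change: ΔS₂ = −mL/T_tr = −138 × 11.1 / 234.3 = -6.538 J/K.
ΔS_total = (-5.596) + (-6.538) = -12.1 J/K.

ΔS = -12.1 J/K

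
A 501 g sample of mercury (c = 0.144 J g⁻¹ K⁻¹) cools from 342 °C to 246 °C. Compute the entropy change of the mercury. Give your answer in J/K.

ΔS = -12.2 J/K

In kelvin: T₁ = 615.15 K, T₂ = 519.15 K. ΔS = ∫dQ_rev/T = m c ln(T₂/T₁) = 501 × 0.144 × ln(519.15/615.15) = -12.2 J/K.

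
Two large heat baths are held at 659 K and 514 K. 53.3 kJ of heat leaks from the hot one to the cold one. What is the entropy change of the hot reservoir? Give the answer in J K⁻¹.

The hot reservoir loses heat Q, so ΔS_hot = −Q/T_H = −53300/659 = -80.9 J/K.

ΔS_hot = -80.9 J/K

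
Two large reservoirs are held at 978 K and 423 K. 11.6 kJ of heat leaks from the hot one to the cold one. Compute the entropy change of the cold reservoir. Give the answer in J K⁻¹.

ΔS_cold = 27.4 J/K

The cold reservoir gains heat Q, so ΔS_cold = +Q/T_C = 11600/423 = 27.4 J/K.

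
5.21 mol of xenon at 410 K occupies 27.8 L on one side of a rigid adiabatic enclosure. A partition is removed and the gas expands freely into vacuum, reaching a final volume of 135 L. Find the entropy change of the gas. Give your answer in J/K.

No heat is exchanged and no work is done, so the ideal-gas temperature stays constant.
Entropy is a state function; using a reversible isothermal path, ΔS_gas = nR ln(V₂/V₁) = 5.21 × 8.314 × ln(135/27.8) = 68.4 J/K.

ΔS_gas = 68.4 J/K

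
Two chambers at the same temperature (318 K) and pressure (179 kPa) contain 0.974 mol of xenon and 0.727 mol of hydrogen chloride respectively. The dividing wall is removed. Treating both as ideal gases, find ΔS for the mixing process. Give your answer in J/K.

Mole fractions: x_A = 0.974/1.7 = 0.573, x_B = 0.427.
ΔS_mix = −R(n_A ln x_A + n_B ln x_B) = −8.314 × (0.974 ln 0.573 + 0.727 ln 0.427) = 9.65 J/K.

ΔS_mix = 9.65 J/K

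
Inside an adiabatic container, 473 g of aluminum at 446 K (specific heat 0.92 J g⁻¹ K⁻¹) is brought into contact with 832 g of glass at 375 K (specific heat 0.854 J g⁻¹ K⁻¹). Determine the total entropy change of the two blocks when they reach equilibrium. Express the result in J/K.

ΔS_total = 4.11 J/K

Energy balance: T_f = (m₁c₁T₁ + m₂c₂T₂)/(m₁c₁ + m₂c₂) = 401.97 K.
ΔS₁ = m₁c₁ ln(T_f/T₁) = 435.16 × ln(401.97/446) = -45.23 J/K.
ΔS₂ = m₂c₂ ln(T_f/T₂) = 710.528 × ln(401.97/375) = 49.34 J/K.
ΔS_total = -45.23 + 49.34 = 4.11 J/K.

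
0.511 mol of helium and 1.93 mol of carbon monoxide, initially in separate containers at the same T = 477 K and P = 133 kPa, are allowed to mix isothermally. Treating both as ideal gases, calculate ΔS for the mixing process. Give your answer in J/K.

ΔS_mix = 10.4 J/K

Mole fractions: x_A = 0.511/2.44 = 0.209, x_B = 0.791.
ΔS_mix = −R(n_A ln x_A + n_B ln x_B) = −8.314 × (0.511 ln 0.209 + 1.93 ln 0.791) = 10.4 J/K.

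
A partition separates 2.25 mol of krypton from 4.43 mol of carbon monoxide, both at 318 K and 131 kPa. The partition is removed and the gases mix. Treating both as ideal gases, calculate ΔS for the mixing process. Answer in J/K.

ΔS_mix = 35.5 J/K

Mole fractions: x_A = 2.25/6.68 = 0.337, x_B = 0.663.
ΔS_mix = −R(n_A ln x_A + n_B ln x_B) = −8.314 × (2.25 ln 0.337 + 4.43 ln 0.663) = 35.5 J/K.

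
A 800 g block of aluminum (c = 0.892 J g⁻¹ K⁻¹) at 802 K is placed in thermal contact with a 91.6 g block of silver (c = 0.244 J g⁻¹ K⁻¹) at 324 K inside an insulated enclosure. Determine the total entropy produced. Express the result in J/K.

Energy balance: T_f = (m₁c₁T₁ + m₂c₂T₂)/(m₁c₁ + m₂c₂) = 787.48 K.
ΔS₁ = m₁c₁ ln(T_f/T₁) = 713.6 × ln(787.48/802) = -13.035 J/K.
ΔS₂ = m₂c₂ ln(T_f/T₂) = 22.3504 × ln(787.48/324) = 19.849 J/K.
ΔS_total = -13.035 + 19.849 = 6.81 J/K.

ΔS_total = 6.81 J/K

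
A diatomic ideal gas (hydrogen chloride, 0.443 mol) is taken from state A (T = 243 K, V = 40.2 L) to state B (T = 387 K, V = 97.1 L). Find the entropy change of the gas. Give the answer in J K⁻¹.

Entropy is a state function: ΔS = nC_V ln(T₂/T₁) + nR ln(V₂/V₁), with C_V = 5R/2 = 20.79 J mol⁻¹ K⁻¹ for a diatomic ideal gas.
ΔS = 0.443 × [20.79 × ln(387/243) + 8.314 × ln(97.1/40.2)] = 7.53 J/K.

ΔS = 7.53 J/K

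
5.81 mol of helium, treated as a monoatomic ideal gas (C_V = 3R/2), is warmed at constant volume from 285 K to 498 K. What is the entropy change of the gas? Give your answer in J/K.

At constant volume, ΔS = nC_V ln(T₂/T₁) with C_V = 3R/2 = 12.47 J mol⁻¹ K⁻¹.
ΔS = 5.81 × 12.47 × ln(498/285) = 40.4 J/K.

ΔS = 40.4 J/K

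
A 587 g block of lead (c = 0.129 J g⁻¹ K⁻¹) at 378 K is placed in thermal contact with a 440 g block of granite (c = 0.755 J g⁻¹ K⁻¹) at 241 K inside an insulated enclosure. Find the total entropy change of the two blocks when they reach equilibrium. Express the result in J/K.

Energy balance: T_f = (m₁c₁T₁ + m₂c₂T₂)/(m₁c₁ + m₂c₂) = 266.43 K.
ΔS₁ = m₁c₁ ln(T_f/T₁) = 75.723 × ln(266.43/378) = -26.49 J/K.
ΔS₂ = m₂c₂ ln(T_f/T₂) = 332.2 × ln(266.43/241) = 33.33 J/K.
ΔS_total = -26.49 + 33.33 = 6.84 J/K.

ΔS_total = 6.84 J/K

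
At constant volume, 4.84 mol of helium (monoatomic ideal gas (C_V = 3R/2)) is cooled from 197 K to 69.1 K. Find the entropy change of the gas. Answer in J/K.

ΔS = -63.2 J/K

At constant volume, ΔS = nC_V ln(T₂/T₁) with C_V = 3R/2 = 12.47 J mol⁻¹ K⁻¹.
ΔS = 4.84 × 12.47 × ln(69.1/197) = -63.2 J/K.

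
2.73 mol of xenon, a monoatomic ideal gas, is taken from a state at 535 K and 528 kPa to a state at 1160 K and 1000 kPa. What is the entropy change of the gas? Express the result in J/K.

ΔS = nC_p ln(T₂/T₁) − nR ln(P₂/P₁), with C_p = 5R/2 = 20.79 J mol⁻¹ K⁻¹ for a monoatomic ideal gas.
ΔS = 2.73 × [20.79 × ln(1160/535) − 8.314 × ln(1000/528)] = 29.4 J/K.

ΔS = 29.4 J/K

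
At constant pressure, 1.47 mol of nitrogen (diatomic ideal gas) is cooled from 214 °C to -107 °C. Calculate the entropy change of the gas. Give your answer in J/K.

In kelvin: T₁ = 487.15 K, T₂ = 166.15 K. At constant pressure, ΔS = nC_p ln(T₂/T₁) with C_p = 7R/2 = 29.1 J mol⁻¹ K⁻¹.
ΔS = 1.47 × 29.1 × ln(166.15/487.15) = -46 J/K.

ΔS = -46 J/K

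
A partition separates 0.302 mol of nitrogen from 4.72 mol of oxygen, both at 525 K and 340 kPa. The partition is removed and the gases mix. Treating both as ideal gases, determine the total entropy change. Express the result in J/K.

ΔS_mix = 9.49 J/K

Mole fractions: x_A = 0.302/5.02 = 0.0601, x_B = 0.94.
ΔS_mix = −R(n_A ln x_A + n_B ln x_B) = −8.314 × (0.302 ln 0.0601 + 4.72 ln 0.94) = 9.49 J/K.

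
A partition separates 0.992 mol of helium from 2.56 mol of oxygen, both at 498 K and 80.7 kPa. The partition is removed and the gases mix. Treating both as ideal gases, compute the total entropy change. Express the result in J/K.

ΔS_mix = 17.5 J/K

Mole fractions: x_A = 0.992/3.55 = 0.279, x_B = 0.721.
ΔS_mix = −R(n_A ln x_A + n_B ln x_B) = −8.314 × (0.992 ln 0.279 + 2.56 ln 0.721) = 17.5 J/K.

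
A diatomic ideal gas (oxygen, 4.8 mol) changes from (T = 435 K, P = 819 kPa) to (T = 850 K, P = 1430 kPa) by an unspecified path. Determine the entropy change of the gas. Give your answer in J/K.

ΔS = nC_p ln(T₂/T₁) − nR ln(P₂/P₁), with C_p = 7R/2 = 29.1 J mol⁻¹ K⁻¹ for a diatomic ideal gas.
ΔS = 4.8 × [29.1 × ln(850/435) − 8.314 × ln(1430/819)] = 71.3 J/K.

ΔS = 71.3 J/K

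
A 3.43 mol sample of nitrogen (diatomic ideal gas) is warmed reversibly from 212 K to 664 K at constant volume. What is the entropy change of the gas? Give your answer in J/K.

ΔS = 81.4 J/K

At constant volume, ΔS = nC_V ln(T₂/T₁) with C_V = 5R/2 = 20.79 J mol⁻¹ K⁻¹.
ΔS = 3.43 × 20.79 × ln(664/212) = 81.4 J/K.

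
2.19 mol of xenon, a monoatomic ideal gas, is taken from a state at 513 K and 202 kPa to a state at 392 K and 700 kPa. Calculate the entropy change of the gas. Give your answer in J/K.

ΔS = nC_p ln(T₂/T₁) − nR ln(P₂/P₁), with C_p = 5R/2 = 20.79 J mol⁻¹ K⁻¹ for a monoatomic ideal gas.
ΔS = 2.19 × [20.79 × ln(392/513) − 8.314 × ln(700/202)] = -34.9 J/K.

ΔS = -34.9 J/K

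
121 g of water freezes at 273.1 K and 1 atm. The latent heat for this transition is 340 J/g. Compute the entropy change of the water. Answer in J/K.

ΔS = -151 J/K

Heat released by the substance: Q = −mL = −121 × 340 = −41140 J.
At constant T, ΔS = Q_rev/T = −41140 / 273.1 = -151 J/K.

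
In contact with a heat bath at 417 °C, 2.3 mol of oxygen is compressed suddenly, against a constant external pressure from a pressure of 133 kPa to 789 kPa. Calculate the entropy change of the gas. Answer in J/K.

ΔS_gas = -34 J/K

Entropy is a state function, so ΔS_gas depends only on the end states.
For an isothermal ideal gas ΔS_gas = nR ln(P₁/P₂) = 2.3 × 8.314 × ln(133/789) = -34 J/K.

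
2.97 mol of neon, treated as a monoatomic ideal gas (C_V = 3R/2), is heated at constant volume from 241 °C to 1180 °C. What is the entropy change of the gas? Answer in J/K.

In kelvin: T₁ = 514.15 K, T₂ = 1453.15 K. At constant volume, ΔS = nC_V ln(T₂/T₁) with C_V = 3R/2 = 12.47 J mol⁻¹ K⁻¹.
ΔS = 2.97 × 12.47 × ln(1453.15/514.15) = 38.5 J/K.

ΔS = 38.5 J/K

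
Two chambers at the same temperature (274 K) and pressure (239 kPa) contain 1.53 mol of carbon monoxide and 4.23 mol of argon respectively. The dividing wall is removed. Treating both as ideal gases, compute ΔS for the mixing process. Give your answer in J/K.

ΔS_mix = 27.7 J/K

Mole fractions: x_A = 1.53/5.76 = 0.266, x_B = 0.734.
ΔS_mix = −R(n_A ln x_A + n_B ln x_B) = −8.314 × (1.53 ln 0.266 + 4.23 ln 0.734) = 27.7 J/K.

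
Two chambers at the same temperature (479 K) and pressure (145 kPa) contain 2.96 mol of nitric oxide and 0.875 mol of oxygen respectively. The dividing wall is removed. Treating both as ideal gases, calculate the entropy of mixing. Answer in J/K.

ΔS_mix = 17.1 J/K

Mole fractions: x_A = 2.96/3.83 = 0.772, x_B = 0.228.
ΔS_mix = −R(n_A ln x_A + n_B ln x_B) = −8.314 × (2.96 ln 0.772 + 0.875 ln 0.228) = 17.1 J/K.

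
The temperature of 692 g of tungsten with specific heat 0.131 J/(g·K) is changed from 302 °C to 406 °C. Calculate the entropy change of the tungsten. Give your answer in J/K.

In kelvin: T₁ = 575.15 K, T₂ = 679.15 K. ΔS = ∫dQ_rev/T = m c ln(T₂/T₁) = 692 × 0.131 × ln(679.15/575.15) = 15.1 J/K.

ΔS = 15.1 J/K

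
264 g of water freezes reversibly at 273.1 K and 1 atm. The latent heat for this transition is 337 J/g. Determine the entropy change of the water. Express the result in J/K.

ΔS = -326 J/K

Heat released by the substance: Q = −mL = −264 × 337 = −88968 J.
At constant T, ΔS = Q_rev/T = −88968 / 273.1 = -326 J/K.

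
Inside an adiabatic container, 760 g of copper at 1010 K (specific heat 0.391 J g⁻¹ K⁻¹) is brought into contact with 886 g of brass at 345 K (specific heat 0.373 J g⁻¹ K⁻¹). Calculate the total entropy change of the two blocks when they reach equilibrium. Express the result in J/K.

ΔS_total = 87.8 J/K

Energy balance: T_f = (m₁c₁T₁ + m₂c₂T₂)/(m₁c₁ + m₂c₂) = 659.85 K.
ΔS₁ = m₁c₁ ln(T_f/T₁) = 297.16 × ln(659.85/1010) = -126.5 J/K.
ΔS₂ = m₂c₂ ln(T_f/T₂) = 330.478 × ln(659.85/345) = 214.3 J/K.
ΔS_total = -126.5 + 214.3 = 87.8 J/K.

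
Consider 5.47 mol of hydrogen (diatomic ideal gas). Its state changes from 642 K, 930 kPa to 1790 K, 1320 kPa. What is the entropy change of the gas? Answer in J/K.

ΔS = 147 J/K

ΔS = nC_p ln(T₂/T₁) − nR ln(P₂/P₁), with C_p = 7R/2 = 29.1 J mol⁻¹ K⁻¹ for a diatomic ideal gas.
ΔS = 5.47 × [29.1 × ln(1790/642) − 8.314 × ln(1320/930)] = 147 J/K.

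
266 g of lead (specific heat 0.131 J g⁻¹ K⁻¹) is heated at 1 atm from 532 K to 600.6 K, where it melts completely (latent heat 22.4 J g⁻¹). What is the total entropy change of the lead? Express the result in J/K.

ΔS = 14.1 J/K

Warming step: ΔS₁ = m c ln(T_tr/T_i) = 266 × 0.131 × ln(600.6/532) = 4.226 J/K.
Phase change: ΔS₂ = +mL/T_tr = 266 × 22.4 / 600.6 = 9.921 J/K.
ΔS_total = (4.226) + (9.921) = 14.1 J/K.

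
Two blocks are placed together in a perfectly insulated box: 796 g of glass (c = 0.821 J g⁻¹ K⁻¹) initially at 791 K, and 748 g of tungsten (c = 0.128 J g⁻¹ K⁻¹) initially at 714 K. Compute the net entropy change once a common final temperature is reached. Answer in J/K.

ΔS_total = 0.427 J/K

Energy balance: T_f = (m₁c₁T₁ + m₂c₂T₂)/(m₁c₁ + m₂c₂) = 781.16 K.
ΔS₁ = m₁c₁ ln(T_f/T₁) = 653.516 × ln(781.16/791) = -8.18 J/K.
ΔS₂ = m₂c₂ ln(T_f/T₂) = 95.744 × ln(781.16/714) = 8.607 J/K.
ΔS_total = -8.18 + 8.607 = 0.427 J/K.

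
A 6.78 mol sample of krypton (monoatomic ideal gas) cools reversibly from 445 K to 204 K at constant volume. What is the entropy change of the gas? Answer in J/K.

ΔS = -65.9 J/K

At constant volume, ΔS = nC_V ln(T₂/T₁) with C_V = 3R/2 = 12.47 J mol⁻¹ K⁻¹.
ΔS = 6.78 × 12.47 × ln(204/445) = -65.9 J/K.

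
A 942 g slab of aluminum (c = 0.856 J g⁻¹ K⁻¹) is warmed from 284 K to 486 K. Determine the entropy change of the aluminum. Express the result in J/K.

ΔS = ∫dQ_rev/T = m c ln(T₂/T₁) = 942 × 0.856 × ln(486/284) = 433 J/K.

ΔS = 433 J/K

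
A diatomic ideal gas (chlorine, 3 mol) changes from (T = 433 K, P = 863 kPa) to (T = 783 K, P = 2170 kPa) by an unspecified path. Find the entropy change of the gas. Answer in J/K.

ΔS = nC_p ln(T₂/T₁) − nR ln(P₂/P₁), with C_p = 7R/2 = 29.1 J mol⁻¹ K⁻¹ for a diatomic ideal gas.
ΔS = 3 × [29.1 × ln(783/433) − 8.314 × ln(2170/863)] = 28.7 J/K.

ΔS = 28.7 J/K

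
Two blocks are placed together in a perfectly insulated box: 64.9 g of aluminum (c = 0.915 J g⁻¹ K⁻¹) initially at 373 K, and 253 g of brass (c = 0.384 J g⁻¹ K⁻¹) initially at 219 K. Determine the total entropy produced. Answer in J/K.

ΔS_total = 5.39 J/K

Energy balance: T_f = (m₁c₁T₁ + m₂c₂T₂)/(m₁c₁ + m₂c₂) = 277.42 K.
ΔS₁ = m₁c₁ ln(T_f/T₁) = 59.3835 × ln(277.42/373) = -17.58 J/K.
ΔS₂ = m₂c₂ ln(T_f/T₂) = 97.152 × ln(277.42/219) = 22.97 J/K.
ΔS_total = -17.58 + 22.97 = 5.39 J/K.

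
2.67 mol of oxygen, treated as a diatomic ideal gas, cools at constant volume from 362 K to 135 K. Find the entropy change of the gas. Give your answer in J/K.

ΔS = -54.7 J/K

At constant volume, ΔS = nC_V ln(T₂/T₁) with C_V = 5R/2 = 20.79 J mol⁻¹ K⁻¹.
ΔS = 2.67 × 20.79 × ln(135/362) = -54.7 J/K.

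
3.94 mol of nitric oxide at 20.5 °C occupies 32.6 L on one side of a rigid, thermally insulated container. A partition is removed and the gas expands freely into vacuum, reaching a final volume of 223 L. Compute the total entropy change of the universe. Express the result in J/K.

For an ideal gas in free expansion Q = 0 and W = 0, so T is unchanged.
Entropy is a state function; using a reversible isothermal path, ΔS_gas = nR ln(V₂/V₁) = 3.94 × 8.314 × ln(223/32.6) = 63 J/K.
The insulated surroundings exchange no heat, so ΔS_surr = 0 and ΔS_universe = ΔS_gas.

ΔS_universe = 63 J/K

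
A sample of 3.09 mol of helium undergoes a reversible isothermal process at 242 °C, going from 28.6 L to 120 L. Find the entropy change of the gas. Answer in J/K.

ΔS_gas = 36.8 J/K

For an isothermal ideal gas ΔS_gas = nR ln(V₂/V₁) = 3.09 × 8.314 × ln(120/28.6) = 36.8 J/K.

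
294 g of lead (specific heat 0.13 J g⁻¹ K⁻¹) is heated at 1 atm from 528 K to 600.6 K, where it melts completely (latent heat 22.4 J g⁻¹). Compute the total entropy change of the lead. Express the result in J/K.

ΔS = 15.9 J/K

Warming step: ΔS₁ = m c ln(T_tr/T_i) = 294 × 0.13 × ln(600.6/528) = 4.924 J/K.
Phase change: ΔS₂ = +mL/T_tr = 294 × 22.4 / 600.6 = 10.97 J/K.
ΔS_total = (4.924) + (10.97) = 15.9 J/K.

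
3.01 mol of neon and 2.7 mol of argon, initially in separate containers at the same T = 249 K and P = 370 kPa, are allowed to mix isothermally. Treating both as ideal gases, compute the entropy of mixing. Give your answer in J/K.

ΔS_mix = 32.8 J/K

Mole fractions: x_A = 3.01/5.71 = 0.527, x_B = 0.473.
ΔS_mix = −R(n_A ln x_A + n_B ln x_B) = −8.314 × (3.01 ln 0.527 + 2.7 ln 0.473) = 32.8 J/K.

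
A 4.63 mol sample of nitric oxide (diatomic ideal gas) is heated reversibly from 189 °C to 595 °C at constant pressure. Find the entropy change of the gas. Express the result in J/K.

In kelvin: T₁ = 462.15 K, T₂ = 868.15 K. At constant pressure, ΔS = nC_p ln(T₂/T₁) with C_p = 7R/2 = 29.1 J mol⁻¹ K⁻¹.
ΔS = 4.63 × 29.1 × ln(868.15/462.15) = 84.9 J/K.

ΔS = 84.9 J/K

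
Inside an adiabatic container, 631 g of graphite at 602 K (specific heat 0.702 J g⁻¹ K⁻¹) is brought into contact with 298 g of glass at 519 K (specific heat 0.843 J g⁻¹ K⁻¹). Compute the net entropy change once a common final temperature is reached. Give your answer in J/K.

Energy balance: T_f = (m₁c₁T₁ + m₂c₂T₂)/(m₁c₁ + m₂c₂) = 571.96 K.
ΔS₁ = m₁c₁ ln(T_f/T₁) = 442.962 × ln(571.96/602) = -22.67 J/K.
ΔS₂ = m₂c₂ ln(T_f/T₂) = 251.214 × ln(571.96/519) = 24.41 J/K.
ΔS_total = -22.67 + 24.41 = 1.74 J/K.

ΔS_total = 1.74 J/K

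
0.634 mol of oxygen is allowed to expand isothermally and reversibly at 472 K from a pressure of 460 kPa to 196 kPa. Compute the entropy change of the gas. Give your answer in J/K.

ΔS_gas = 4.5 J/K

For an isothermal ideal gas ΔS_gas = nR ln(P₁/P₂) = 0.634 × 8.314 × ln(460/196) = 4.5 J/K.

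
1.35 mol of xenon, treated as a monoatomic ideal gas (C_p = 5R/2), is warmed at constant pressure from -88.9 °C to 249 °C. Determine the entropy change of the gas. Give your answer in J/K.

ΔS = 29.2 J/K

In kelvin: T₁ = 184.25 K, T₂ = 522.15 K. At constant pressure, ΔS = nC_p ln(T₂/T₁) with C_p = 5R/2 = 20.79 J mol⁻¹ K⁻¹.
ΔS = 1.35 × 20.79 × ln(522.15/184.25) = 29.2 J/K.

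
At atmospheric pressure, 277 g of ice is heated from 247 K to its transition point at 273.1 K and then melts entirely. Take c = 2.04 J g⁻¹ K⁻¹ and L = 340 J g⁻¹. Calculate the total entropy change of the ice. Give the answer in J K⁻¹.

Warming step: ΔS₁ = m c ln(T_tr/T_i) = 277 × 2.04 × ln(273.1/247) = 56.76 J/K.
Phase change: ΔS₂ = +mL/T_tr = 277 × 340 / 273.1 = 344.9 J/K.
ΔS_total = (56.76) + (344.9) = 402 J/K.

ΔS = 402 J/K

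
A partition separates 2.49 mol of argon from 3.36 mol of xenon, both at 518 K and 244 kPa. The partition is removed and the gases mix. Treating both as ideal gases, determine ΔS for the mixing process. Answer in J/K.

ΔS_mix = 33.2 J/K

Mole fractions: x_A = 2.49/5.85 = 0.426, x_B = 0.574.
ΔS_mix = −R(n_A ln x_A + n_B ln x_B) = −8.314 × (2.49 ln 0.426 + 3.36 ln 0.574) = 33.2 J/K.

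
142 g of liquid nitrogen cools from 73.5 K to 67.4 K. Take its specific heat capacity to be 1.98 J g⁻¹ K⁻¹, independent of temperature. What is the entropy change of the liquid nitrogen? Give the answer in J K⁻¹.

ΔS = ∫dQ_rev/T = m c ln(T₂/T₁) = 142 × 1.98 × ln(67.4/73.5) = -24.4 J/K.

ΔS = -24.4 J/K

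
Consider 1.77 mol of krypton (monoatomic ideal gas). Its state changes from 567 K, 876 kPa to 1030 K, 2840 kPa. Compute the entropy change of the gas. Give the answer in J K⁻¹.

ΔS = 4.65 J/K

ΔS = nC_p ln(T₂/T₁) − nR ln(P₂/P₁), with C_p = 5R/2 = 20.79 J mol⁻¹ K⁻¹ for a monoatomic ideal gas.
ΔS = 1.77 × [20.79 × ln(1030/567) − 8.314 × ln(2840/876)] = 4.65 J/K.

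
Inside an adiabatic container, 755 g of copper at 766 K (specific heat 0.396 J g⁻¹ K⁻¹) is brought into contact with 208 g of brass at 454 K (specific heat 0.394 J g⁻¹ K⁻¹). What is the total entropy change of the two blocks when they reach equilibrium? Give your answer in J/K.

Energy balance: T_f = (m₁c₁T₁ + m₂c₂T₂)/(m₁c₁ + m₂c₂) = 698.88 K.
ΔS₁ = m₁c₁ ln(T_f/T₁) = 298.98 × ln(698.88/766) = -27.42 J/K.
ΔS₂ = m₂c₂ ln(T_f/T₂) = 81.952 × ln(698.88/454) = 35.35 J/K.
ΔS_total = -27.42 + 35.35 = 7.93 J/K.

ΔS_total = 7.93 J/K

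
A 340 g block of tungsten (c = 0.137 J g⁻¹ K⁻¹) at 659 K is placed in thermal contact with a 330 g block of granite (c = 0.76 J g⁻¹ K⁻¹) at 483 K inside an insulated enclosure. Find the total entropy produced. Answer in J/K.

Energy balance: T_f = (m₁c₁T₁ + m₂c₂T₂)/(m₁c₁ + m₂c₂) = 510.57 K.
ΔS₁ = m₁c₁ ln(T_f/T₁) = 46.58 × ln(510.57/659) = -11.89 J/K.
ΔS₂ = m₂c₂ ln(T_f/T₂) = 250.8 × ln(510.57/483) = 13.92 J/K.
ΔS_total = -11.89 + 13.92 = 2.03 J/K.

ΔS_total = 2.03 J/K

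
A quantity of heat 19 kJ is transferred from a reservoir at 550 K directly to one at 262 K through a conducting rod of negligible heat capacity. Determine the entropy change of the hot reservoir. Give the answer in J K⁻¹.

The hot reservoir loses heat Q, so ΔS_hot = −Q/T_H = −19000/550 = -34.5 J/K.

ΔS_hot = -34.5 J/K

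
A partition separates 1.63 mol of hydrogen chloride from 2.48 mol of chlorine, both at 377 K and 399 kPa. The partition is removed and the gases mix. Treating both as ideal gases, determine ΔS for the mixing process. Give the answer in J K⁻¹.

ΔS_mix = 22.9 J/K

Mole fractions: x_A = 1.63/4.11 = 0.397, x_B = 0.603.
ΔS_mix = −R(n_A ln x_A + n_B ln x_B) = −8.314 × (1.63 ln 0.397 + 2.48 ln 0.603) = 22.9 J/K.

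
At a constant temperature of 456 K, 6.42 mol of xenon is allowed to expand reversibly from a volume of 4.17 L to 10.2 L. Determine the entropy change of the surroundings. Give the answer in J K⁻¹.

For an isothermal ideal gas ΔS_gas = nR ln(V₂/V₁) = 6.42 × 8.314 × ln(10.2/4.17) = 47.7 J/K.
The process is reversible, so ΔS_surr = −ΔS_gas = -47.7 J/K and ΔS_universe = 0.

ΔS_surr = -47.7 J/K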